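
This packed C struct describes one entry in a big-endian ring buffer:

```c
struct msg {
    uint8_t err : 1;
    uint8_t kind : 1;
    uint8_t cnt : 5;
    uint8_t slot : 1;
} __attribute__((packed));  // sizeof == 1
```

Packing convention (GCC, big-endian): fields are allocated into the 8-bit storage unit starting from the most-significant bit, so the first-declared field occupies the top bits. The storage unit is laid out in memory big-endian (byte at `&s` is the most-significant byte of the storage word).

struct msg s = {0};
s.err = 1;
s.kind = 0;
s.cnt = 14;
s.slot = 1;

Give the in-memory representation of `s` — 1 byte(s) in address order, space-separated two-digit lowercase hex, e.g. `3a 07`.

9d

[7+:1] err=1 & 0x1 = 0x1; word=0x80
[6+:1] kind=0 & 0x1 = 0x0; word=0x80
[1+:5] cnt=14 & 0x1f = 0xe; word=0x9c
[0+:1] slot=1 & 0x1 = 0x1; word=0x9d
word = 0x9d → big-endian bytes:
  [0]=0x9d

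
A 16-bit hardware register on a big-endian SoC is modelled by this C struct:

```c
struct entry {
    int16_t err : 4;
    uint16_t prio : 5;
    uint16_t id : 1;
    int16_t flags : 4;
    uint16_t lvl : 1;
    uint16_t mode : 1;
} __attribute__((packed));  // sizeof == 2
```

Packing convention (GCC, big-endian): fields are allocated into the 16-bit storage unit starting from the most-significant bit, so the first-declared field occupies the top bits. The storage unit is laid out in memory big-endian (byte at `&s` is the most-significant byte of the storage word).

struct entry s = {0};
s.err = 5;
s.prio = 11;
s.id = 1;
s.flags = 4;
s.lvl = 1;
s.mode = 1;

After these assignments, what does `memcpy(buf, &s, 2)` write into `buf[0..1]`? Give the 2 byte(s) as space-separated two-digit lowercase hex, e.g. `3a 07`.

err:4 = 5 → 0x5 << 12 → word 0x5000
prio:5 = 11 → 0xb << 7 → word 0x5580
id:1 = 1 → 0x1 << 6 → word 0x55c0
flags:4 = 4 → 0x4 << 2 → word 0x55d0
lvl:1 = 1 → 0x1 << 1 → word 0x55d2
mode:1 = 1 → 0x1 << 0 → word 0x55d3
word = 0x55d3 → big-endian bytes:
  [0]=0x55  [1]=0xd3

55 d3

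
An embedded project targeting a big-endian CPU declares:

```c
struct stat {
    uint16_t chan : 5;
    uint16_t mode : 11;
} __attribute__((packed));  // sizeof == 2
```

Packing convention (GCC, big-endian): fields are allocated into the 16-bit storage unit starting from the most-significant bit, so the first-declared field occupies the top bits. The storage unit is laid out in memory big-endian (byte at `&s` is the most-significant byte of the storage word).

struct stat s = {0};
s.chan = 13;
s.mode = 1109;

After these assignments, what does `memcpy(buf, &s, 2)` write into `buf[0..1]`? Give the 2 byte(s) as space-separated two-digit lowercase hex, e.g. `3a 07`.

6c 55

chan (5b) val=13 bits=0xd at bit 11: 0x6800
mode (11b) val=1109 bits=0x455 at bit 0: 0x6c55
word = 0x6c55 → big-endian bytes:
  [0]=0x6c  [1]=0x55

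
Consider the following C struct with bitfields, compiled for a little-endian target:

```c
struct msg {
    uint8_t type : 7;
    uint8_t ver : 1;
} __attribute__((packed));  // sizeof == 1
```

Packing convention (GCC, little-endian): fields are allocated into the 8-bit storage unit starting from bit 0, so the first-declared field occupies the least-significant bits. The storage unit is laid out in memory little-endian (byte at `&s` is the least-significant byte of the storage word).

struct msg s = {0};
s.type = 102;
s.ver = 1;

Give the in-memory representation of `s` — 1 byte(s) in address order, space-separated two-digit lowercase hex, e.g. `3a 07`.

[0+:7] type=102 & 0x7f = 0x66; word=0x66
[7+:1] ver=1 & 0x1 = 0x1; word=0xe6
word = 0xe6 → little-endian bytes:
  [0]=0xe6

e6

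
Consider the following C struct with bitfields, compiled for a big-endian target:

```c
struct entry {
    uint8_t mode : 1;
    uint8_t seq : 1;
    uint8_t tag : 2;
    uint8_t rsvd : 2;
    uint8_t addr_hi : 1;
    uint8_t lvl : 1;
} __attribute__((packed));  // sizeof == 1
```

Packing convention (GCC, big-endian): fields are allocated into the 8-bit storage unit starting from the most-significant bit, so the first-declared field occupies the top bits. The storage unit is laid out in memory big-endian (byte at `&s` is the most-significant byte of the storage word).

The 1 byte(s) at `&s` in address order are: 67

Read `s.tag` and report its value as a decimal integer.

2

[0]=0x67 (big-endian) → word 0x67
mode [7+:1] = (word>>7) & 0x1 = 0
seq [6+:1] = (word>>6) & 0x1 = 1
tag [4+:2] = (word>>4) & 0x3 = 2  ←
rsvd [2+:2] = (word>>2) & 0x3 = 1
addr_hi [1+:1] = (word>>1) & 0x1 = 1
lvl [0+:1] = (word>>0) & 0x1 = 1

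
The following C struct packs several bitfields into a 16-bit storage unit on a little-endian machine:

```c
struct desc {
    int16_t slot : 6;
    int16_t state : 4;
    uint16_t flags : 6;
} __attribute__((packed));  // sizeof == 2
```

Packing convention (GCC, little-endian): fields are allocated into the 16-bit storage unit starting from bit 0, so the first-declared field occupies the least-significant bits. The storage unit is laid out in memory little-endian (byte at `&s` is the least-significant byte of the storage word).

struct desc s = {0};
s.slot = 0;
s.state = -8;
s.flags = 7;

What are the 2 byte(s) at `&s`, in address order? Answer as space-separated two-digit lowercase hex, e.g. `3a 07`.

[0+:6] slot=0 & 0x3f = 0x0; word=0x0000
[6+:4] state=-8 & 0xf = 0x8; word=0x0200
[10+:6] flags=7 & 0x3f = 0x7; word=0x1e00
word = 0x1e00 → little-endian bytes:
  [0]=0x00  [1]=0x1e

00 1e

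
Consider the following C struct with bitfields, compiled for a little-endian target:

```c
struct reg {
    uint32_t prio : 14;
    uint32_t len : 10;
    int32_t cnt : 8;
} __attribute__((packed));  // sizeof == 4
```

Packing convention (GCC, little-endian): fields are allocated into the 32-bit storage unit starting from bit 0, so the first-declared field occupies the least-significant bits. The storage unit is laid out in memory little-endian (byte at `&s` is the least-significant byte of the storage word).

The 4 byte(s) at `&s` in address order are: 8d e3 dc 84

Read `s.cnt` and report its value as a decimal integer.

-124

[0]=0x8d [1]=0xe3 [2]=0xdc [3]=0x84 (little-endian) → word 0x84dce38d
prio:14 @ bit 0 → (0x84dce38d>>0)&0x3fff = 0x238d
len:10 @ bit 14 → (0x84dce38d>>14)&0x3ff = 0x373
cnt:8 @ bit 24 → (0x84dce38d>>24)&0xff = 0x84  ←
cnt signed 8b, MSB=1: 132 - 256 = -124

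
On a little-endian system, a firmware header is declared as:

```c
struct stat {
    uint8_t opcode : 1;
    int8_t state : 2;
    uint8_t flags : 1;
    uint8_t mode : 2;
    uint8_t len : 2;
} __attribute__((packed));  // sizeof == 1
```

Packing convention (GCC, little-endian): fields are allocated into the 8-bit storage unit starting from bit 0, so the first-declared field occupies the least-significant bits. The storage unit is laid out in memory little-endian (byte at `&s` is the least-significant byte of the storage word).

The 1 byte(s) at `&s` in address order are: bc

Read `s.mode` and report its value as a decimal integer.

[0]=0xbc (little-endian) → word 0xbc
opcode:1 @ bit 0 → (0xbc>>0)&0x1 = 0x0
state:2 @ bit 1 → (0xbc>>1)&0x3 = 0x2
flags:1 @ bit 3 → (0xbc>>3)&0x1 = 0x1
mode:2 @ bit 4 → (0xbc>>4)&0x3 = 0x3  ←
len:2 @ bit 6 → (0xbc>>6)&0x3 = 0x2

3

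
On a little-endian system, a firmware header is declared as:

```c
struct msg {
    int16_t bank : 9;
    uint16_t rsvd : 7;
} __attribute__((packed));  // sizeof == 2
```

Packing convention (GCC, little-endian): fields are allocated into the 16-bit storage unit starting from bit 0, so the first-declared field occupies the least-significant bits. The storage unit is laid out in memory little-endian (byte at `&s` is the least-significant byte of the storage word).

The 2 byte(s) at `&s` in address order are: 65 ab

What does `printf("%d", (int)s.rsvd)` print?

[0]=0x65 [1]=0xab (little-endian) → word 0xab65
bank:9 @ bit 0 → (0xab65>>0)&0x1ff = 0x165
rsvd:7 @ bit 9 → (0xab65>>9)&0x7f = 0x55  ←

85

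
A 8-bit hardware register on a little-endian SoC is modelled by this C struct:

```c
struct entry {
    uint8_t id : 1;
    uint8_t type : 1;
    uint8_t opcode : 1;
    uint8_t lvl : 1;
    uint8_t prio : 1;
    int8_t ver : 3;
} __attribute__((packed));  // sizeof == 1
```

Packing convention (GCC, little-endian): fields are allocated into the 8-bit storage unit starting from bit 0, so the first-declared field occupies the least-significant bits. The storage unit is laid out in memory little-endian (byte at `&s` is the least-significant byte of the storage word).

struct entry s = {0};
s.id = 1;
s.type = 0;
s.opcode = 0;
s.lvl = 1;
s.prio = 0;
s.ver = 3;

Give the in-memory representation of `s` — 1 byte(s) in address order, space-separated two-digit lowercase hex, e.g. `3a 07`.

69

[0+:1] id=1 & 0x1 = 0x1; word=0x01
[1+:1] type=0 & 0x1 = 0x0; word=0x01
[2+:1] opcode=0 & 0x1 = 0x0; word=0x01
[3+:1] lvl=1 & 0x1 = 0x1; word=0x09
[4+:1] prio=0 & 0x1 = 0x0; word=0x09
[5+:3] ver=3 & 0x7 = 0x3; word=0x69
word = 0x69 → little-endian bytes:
  [0]=0x69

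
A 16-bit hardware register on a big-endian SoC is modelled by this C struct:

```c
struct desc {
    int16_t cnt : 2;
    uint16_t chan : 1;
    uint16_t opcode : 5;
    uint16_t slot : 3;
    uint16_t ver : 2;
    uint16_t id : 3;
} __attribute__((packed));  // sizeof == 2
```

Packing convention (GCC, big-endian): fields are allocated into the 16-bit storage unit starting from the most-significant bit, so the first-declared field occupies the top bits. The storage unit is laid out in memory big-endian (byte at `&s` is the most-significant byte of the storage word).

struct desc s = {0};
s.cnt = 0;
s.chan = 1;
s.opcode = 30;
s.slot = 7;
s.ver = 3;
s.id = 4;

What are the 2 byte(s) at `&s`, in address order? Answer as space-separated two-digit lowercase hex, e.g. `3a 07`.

3e fc

cnt:2 = 0 → 0x0 << 14 → word 0x0000
chan:1 = 1 → 0x1 << 13 → word 0x2000
opcode:5 = 30 → 0x1e << 8 → word 0x3e00
slot:3 = 7 → 0x7 << 5 → word 0x3ee0
ver:2 = 3 → 0x3 << 3 → word 0x3ef8
id:3 = 4 → 0x4 << 0 → word 0x3efc
word = 0x3efc → big-endian bytes:
  [0]=0x3e  [1]=0xfc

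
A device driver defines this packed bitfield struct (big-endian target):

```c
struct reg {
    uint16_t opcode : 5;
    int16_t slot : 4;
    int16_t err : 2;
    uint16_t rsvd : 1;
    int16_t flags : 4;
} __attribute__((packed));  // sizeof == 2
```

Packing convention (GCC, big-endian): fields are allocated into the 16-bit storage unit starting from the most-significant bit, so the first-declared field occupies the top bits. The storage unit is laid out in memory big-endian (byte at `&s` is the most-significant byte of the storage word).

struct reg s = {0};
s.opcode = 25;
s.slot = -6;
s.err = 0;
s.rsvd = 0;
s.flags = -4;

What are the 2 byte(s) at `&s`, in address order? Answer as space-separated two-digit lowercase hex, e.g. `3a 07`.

[11+:5] opcode=25 & 0x1f = 0x19; word=0xc800
[7+:4] slot=-6 & 0xf = 0xa; word=0xcd00
[5+:2] err=0 & 0x3 = 0x0; word=0xcd00
[4+:1] rsvd=0 & 0x1 = 0x0; word=0xcd00
[0+:4] flags=-4 & 0xf = 0xc; word=0xcd0c
word = 0xcd0c → big-endian bytes:
  [0]=0xcd  [1]=0x0c

cd 0c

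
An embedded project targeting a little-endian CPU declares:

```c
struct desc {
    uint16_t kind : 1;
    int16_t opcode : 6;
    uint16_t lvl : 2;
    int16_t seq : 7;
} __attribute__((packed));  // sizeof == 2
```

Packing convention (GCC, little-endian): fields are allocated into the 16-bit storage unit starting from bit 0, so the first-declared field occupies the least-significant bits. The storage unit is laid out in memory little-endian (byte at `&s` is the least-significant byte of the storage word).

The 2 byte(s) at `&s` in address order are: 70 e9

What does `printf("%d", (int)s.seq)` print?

-12

[0]=0x70 [1]=0xe9 (little-endian) → word 0xe970
kind:1 @ bit 0 → (0xe970>>0)&0x1 = 0x0
opcode:6 @ bit 1 → (0xe970>>1)&0x3f = 0x38
lvl:2 @ bit 7 → (0xe970>>7)&0x3 = 0x2
seq:7 @ bit 9 → (0xe970>>9)&0x7f = 0x74  ←
seq signed 7b, MSB=1: 116 - 128 = -12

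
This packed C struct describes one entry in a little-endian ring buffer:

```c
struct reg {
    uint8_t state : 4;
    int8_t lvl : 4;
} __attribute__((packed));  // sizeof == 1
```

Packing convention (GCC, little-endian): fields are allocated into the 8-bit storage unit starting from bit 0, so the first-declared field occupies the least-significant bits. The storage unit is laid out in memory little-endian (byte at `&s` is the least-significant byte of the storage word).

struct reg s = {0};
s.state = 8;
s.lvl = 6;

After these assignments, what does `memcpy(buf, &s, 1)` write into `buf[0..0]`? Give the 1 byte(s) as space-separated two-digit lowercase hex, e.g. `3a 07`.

state:4 = 8 → 0x8 << 0 → word 0x08
lvl:4 = 6 → 0x6 << 4 → word 0x68
word = 0x68 → little-endian bytes:
  [0]=0x68

68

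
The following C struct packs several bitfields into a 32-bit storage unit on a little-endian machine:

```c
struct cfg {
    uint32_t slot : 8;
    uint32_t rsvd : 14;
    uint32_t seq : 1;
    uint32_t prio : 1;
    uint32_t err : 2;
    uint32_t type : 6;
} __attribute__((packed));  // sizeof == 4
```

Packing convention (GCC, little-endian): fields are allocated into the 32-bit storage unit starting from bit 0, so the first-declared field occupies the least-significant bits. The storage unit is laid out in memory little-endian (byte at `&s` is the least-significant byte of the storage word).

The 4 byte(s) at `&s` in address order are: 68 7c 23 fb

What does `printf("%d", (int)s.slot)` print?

104

[0]=0x68 [1]=0x7c [2]=0x23 [3]=0xfb (little-endian) → word 0xfb237c68
slot:8 @ bit 0 → (0xfb237c68>>0)&0xff = 0x68  ←
rsvd:14 @ bit 8 → (0xfb237c68>>8)&0x3fff = 0x237c
seq:1 @ bit 22 → (0xfb237c68>>22)&0x1 = 0x0
prio:1 @ bit 23 → (0xfb237c68>>23)&0x1 = 0x0
err:2 @ bit 24 → (0xfb237c68>>24)&0x3 = 0x3
type:6 @ bit 26 → (0xfb237c68>>26)&0x3f = 0x3e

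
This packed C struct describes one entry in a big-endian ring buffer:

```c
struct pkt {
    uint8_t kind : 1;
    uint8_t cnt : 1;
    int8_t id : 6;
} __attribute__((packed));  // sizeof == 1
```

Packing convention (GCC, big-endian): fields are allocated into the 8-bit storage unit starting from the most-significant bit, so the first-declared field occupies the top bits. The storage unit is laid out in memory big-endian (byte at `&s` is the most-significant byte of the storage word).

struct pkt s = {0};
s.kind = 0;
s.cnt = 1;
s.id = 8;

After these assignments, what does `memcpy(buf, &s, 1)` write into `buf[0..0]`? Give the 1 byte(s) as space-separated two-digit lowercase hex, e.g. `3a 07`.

48

kind (1b) val=0 bits=0x0 at bit 7: 0x00
cnt (1b) val=1 bits=0x1 at bit 6: 0x40
id (6b) val=8 bits=0x8 at bit 0: 0x48
word = 0x48 → big-endian bytes:
  [0]=0x48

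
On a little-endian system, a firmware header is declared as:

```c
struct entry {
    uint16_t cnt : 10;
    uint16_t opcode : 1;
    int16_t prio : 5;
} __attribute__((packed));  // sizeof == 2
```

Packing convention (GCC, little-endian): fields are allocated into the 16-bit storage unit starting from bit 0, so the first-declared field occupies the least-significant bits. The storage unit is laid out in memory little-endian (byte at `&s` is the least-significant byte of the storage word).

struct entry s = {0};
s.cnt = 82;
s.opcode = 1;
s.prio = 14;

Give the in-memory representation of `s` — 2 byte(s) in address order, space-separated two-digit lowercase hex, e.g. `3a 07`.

[0+:10] cnt=82 & 0x3ff = 0x52; word=0x0052
[10+:1] opcode=1 & 0x1 = 0x1; word=0x0452
[11+:5] prio=14 & 0x1f = 0xe; word=0x7452
word = 0x7452 → little-endian bytes:
  [0]=0x52  [1]=0x74

52 74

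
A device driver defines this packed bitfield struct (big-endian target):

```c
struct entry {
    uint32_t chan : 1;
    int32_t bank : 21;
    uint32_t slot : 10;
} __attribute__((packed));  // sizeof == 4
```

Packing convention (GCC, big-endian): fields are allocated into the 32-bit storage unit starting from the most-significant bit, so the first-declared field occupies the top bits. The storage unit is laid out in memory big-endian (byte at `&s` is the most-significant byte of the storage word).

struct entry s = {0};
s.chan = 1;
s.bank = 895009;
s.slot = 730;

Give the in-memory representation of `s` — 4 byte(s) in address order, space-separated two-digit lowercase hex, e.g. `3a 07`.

b6 a0 86 da

chan:1 = 1 → 0x1 << 31 → word 0x80000000
bank:21 = 895009 → 0xda821 << 10 → word 0xb6a08400
slot:10 = 730 → 0x2da << 0 → word 0xb6a086da
word = 0xb6a086da → big-endian bytes:
  [0]=0xb6  [1]=0xa0  [2]=0x86  [3]=0xda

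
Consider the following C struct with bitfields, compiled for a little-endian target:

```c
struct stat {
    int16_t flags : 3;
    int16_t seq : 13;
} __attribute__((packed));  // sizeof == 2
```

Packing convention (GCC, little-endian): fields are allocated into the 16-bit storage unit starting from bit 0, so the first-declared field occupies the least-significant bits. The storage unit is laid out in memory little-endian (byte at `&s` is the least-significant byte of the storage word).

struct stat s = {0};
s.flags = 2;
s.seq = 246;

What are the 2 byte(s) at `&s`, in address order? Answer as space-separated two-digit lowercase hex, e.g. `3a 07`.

[0+:3] flags=2 & 0x7 = 0x2; word=0x0002
[3+:13] seq=246 & 0x1fff = 0xf6; word=0x07b2
word = 0x07b2 → little-endian bytes:
  [0]=0xb2  [1]=0x07

b2 07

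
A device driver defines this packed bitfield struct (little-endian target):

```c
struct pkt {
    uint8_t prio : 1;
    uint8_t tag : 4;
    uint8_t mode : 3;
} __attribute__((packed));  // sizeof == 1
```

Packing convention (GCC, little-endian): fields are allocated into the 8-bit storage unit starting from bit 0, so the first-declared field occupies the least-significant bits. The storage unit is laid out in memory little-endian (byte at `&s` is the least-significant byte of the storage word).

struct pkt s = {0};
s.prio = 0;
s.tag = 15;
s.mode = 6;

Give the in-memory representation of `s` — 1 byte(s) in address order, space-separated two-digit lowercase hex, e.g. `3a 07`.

de

prio:1 = 0 → 0x0 << 0 → word 0x00
tag:4 = 15 → 0xf << 1 → word 0x1e
mode:3 = 6 → 0x6 << 5 → word 0xde
word = 0xde → little-endian bytes:
  [0]=0xde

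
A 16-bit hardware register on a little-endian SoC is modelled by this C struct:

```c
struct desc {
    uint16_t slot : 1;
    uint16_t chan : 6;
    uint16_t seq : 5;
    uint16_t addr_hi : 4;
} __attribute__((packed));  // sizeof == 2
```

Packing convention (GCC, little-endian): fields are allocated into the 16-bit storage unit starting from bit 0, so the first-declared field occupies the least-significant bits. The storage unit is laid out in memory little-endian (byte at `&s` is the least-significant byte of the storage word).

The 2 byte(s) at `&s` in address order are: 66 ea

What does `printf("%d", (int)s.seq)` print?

[0]=0x66 [1]=0xea (little-endian) → word 0xea66
slot [0+:1] = (word>>0) & 0x1 = 0
chan [1+:6] = (word>>1) & 0x3f = 51
seq [7+:5] = (word>>7) & 0x1f = 20  ←
addr_hi [12+:4] = (word>>12) & 0xf = 14

20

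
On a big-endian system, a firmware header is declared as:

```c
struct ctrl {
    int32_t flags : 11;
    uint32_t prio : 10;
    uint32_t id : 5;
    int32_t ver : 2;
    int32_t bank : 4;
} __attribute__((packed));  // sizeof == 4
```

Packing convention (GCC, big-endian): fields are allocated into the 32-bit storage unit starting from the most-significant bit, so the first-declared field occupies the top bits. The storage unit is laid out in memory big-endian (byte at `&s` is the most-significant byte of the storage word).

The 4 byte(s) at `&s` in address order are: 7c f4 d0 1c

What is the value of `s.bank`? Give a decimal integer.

[0]=0x7c [1]=0xf4 [2]=0xd0 [3]=0x1c (big-endian) → word 0x7cf4d01c
flags [21+:11] = (word>>21) & 0x7ff = 999
prio [11+:10] = (word>>11) & 0x3ff = 666
id [6+:5] = (word>>6) & 0x1f = 0
ver [4+:2] = (word>>4) & 0x3 = 1
bank [0+:4] = (word>>0) & 0xf = 12  ←
bank signed 4b, MSB=1: 12 - 16 = -4

-4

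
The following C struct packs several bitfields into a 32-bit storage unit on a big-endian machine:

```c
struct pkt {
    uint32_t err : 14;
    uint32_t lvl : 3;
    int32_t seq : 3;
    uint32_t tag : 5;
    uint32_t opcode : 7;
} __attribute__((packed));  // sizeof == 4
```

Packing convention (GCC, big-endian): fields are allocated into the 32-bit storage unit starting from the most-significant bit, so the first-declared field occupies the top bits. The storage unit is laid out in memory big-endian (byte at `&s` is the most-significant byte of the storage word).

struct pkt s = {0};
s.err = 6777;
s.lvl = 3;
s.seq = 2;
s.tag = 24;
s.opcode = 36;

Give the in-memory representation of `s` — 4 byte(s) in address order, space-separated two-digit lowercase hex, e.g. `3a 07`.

69 e5 ac 24

err (14b) val=6777 bits=0x1a79 at bit 18: 0x69e40000
lvl (3b) val=3 bits=0x3 at bit 15: 0x69e58000
seq (3b) val=2 bits=0x2 at bit 12: 0x69e5a000
tag (5b) val=24 bits=0x18 at bit 7: 0x69e5ac00
opcode (7b) val=36 bits=0x24 at bit 0: 0x69e5ac24
word = 0x69e5ac24 → big-endian bytes:
  [0]=0x69  [1]=0xe5  [2]=0xac  [3]=0x24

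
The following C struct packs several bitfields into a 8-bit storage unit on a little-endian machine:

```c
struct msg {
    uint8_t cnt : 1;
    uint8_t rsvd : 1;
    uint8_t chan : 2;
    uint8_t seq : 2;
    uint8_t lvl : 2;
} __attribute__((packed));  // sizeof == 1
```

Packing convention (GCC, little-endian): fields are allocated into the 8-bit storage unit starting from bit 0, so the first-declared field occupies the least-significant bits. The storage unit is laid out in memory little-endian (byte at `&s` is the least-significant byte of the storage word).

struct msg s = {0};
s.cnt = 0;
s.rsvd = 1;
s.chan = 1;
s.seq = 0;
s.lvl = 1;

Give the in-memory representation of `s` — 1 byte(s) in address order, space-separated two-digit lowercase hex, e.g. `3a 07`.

[0+:1] cnt=0 & 0x1 = 0x0; word=0x00
[1+:1] rsvd=1 & 0x1 = 0x1; word=0x02
[2+:2] chan=1 & 0x3 = 0x1; word=0x06
[4+:2] seq=0 & 0x3 = 0x0; word=0x06
[6+:2] lvl=1 & 0x3 = 0x1; word=0x46
word = 0x46 → little-endian bytes:
  [0]=0x46

46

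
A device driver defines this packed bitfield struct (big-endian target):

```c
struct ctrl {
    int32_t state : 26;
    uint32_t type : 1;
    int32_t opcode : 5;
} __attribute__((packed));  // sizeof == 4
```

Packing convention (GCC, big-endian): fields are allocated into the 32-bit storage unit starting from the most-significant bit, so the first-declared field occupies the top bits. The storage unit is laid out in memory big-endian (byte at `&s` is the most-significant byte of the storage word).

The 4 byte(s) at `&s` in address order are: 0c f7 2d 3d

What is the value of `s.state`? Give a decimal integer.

3398836

[0]=0x0c [1]=0xf7 [2]=0x2d [3]=0x3d (big-endian) → word 0x0cf72d3d
state:26 @ bit 6 → (0x0cf72d3d>>6)&0x3ffffff = 0x33dcb4  ←
type:1 @ bit 5 → (0x0cf72d3d>>5)&0x1 = 0x1
opcode:5 @ bit 0 → (0x0cf72d3d>>0)&0x1f = 0x1d
state signed 26b, MSB=0: value = 3398836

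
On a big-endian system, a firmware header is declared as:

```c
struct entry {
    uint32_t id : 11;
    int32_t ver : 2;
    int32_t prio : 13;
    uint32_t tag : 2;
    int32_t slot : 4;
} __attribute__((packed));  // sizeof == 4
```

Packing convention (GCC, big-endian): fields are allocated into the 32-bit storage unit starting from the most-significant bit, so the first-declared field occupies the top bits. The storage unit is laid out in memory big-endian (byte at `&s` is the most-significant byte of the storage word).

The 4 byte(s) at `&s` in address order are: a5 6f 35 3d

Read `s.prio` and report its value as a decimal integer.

[0]=0xa5 [1]=0x6f [2]=0x35 [3]=0x3d (big-endian) → word 0xa56f353d
id [21+:11] = (word>>21) & 0x7ff = 1323
ver [19+:2] = (word>>19) & 0x3 = 1
prio [6+:13] = (word>>6) & 0x1fff = 7380  ←
tag [4+:2] = (word>>4) & 0x3 = 3
slot [0+:4] = (word>>0) & 0xf = 13
prio signed 13b, MSB=1: 7380 - 8192 = -812

-812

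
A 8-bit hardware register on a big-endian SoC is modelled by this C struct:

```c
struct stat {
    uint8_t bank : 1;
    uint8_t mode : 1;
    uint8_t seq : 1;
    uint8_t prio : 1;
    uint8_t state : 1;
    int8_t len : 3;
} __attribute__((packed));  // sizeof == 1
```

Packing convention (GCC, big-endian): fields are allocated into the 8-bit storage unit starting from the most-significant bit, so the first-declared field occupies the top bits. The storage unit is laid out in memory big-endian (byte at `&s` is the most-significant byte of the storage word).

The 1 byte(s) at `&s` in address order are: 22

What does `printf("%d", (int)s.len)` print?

2

[0]=0x22 (big-endian) → word 0x22
bank [7+:1] = (word>>7) & 0x1 = 0
mode [6+:1] = (word>>6) & 0x1 = 0
seq [5+:1] = (word>>5) & 0x1 = 1
prio [4+:1] = (word>>4) & 0x1 = 0
state [3+:1] = (word>>3) & 0x1 = 0
len [0+:3] = (word>>0) & 0x7 = 2  ←
len signed 3b, MSB=0: value = 2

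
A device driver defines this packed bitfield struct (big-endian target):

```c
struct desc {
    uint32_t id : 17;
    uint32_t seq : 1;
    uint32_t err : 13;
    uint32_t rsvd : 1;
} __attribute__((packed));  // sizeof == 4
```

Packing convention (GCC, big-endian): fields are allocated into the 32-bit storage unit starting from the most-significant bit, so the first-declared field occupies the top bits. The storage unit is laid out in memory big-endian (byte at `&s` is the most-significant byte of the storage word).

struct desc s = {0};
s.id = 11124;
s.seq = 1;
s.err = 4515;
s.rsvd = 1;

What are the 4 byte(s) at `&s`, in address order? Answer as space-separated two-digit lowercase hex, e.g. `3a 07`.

id:17 = 11124 → 0x2b74 << 15 → word 0x15ba0000
seq:1 = 1 → 0x1 << 14 → word 0x15ba4000
err:13 = 4515 → 0x11a3 << 1 → word 0x15ba6346
rsvd:1 = 1 → 0x1 << 0 → word 0x15ba6347
word = 0x15ba6347 → big-endian bytes:
  [0]=0x15  [1]=0xba  [2]=0x63  [3]=0x47

15 ba 63 47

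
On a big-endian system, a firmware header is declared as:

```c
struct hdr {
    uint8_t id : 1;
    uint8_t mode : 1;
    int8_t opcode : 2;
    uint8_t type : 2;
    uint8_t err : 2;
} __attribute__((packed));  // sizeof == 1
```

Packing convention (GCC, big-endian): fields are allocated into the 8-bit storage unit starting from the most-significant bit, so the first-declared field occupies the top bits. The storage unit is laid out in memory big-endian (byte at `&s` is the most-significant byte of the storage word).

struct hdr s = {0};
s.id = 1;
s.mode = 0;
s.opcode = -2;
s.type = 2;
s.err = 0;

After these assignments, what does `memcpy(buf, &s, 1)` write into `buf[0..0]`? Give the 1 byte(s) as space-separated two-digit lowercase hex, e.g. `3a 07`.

[7+:1] id=1 & 0x1 = 0x1; word=0x80
[6+:1] mode=0 & 0x1 = 0x0; word=0x80
[4+:2] opcode=-2 & 0x3 = 0x2; word=0xa0
[2+:2] type=2 & 0x3 = 0x2; word=0xa8
[0+:2] err=0 & 0x3 = 0x0; word=0xa8
word = 0xa8 → big-endian bytes:
  [0]=0xa8

a8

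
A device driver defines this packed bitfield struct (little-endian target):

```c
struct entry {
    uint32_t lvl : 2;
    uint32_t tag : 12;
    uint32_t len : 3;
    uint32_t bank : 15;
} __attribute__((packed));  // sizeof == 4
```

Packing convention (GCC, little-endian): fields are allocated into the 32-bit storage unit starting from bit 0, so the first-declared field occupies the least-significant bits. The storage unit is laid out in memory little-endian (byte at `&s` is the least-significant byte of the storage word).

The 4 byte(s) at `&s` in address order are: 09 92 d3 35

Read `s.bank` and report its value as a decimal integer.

6889

[0]=0x09 [1]=0x92 [2]=0xd3 [3]=0x35 (little-endian) → word 0x35d39209
lvl [0+:2] = (word>>0) & 0x3 = 1
tag [2+:12] = (word>>2) & 0xfff = 1154
len [14+:3] = (word>>14) & 0x7 = 6
bank [17+:15] = (word>>17) & 0x7fff = 6889  ←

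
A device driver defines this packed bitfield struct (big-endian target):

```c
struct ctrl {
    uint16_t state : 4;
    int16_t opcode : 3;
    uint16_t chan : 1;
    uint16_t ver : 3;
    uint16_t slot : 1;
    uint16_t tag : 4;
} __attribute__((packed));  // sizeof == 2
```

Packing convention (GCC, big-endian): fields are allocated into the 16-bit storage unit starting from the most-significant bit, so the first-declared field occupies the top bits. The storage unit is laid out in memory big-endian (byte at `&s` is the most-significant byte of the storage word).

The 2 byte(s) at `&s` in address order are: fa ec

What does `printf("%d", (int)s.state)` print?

[0]=0xfa [1]=0xec (big-endian) → word 0xfaec
state [12+:4] = (word>>12) & 0xf = 15  ←
opcode [9+:3] = (word>>9) & 0x7 = 5
chan [8+:1] = (word>>8) & 0x1 = 0
ver [5+:3] = (word>>5) & 0x7 = 7
slot [4+:1] = (word>>4) & 0x1 = 0
tag [0+:4] = (word>>0) & 0xf = 12

15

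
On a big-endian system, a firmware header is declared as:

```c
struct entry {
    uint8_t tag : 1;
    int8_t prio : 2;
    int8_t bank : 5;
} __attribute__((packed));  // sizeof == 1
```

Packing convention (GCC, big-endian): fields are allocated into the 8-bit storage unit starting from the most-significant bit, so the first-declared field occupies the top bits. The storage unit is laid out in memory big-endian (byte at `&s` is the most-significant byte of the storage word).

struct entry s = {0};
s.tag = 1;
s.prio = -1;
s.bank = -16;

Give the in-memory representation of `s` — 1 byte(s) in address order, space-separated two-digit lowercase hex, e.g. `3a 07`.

tag (1b) val=1 bits=0x1 at bit 7: 0x80
prio (2b) val=-1 bits=0x3 at bit 5: 0xe0
bank (5b) val=-16 bits=0x10 at bit 0: 0xf0
word = 0xf0 → big-endian bytes:
  [0]=0xf0

f0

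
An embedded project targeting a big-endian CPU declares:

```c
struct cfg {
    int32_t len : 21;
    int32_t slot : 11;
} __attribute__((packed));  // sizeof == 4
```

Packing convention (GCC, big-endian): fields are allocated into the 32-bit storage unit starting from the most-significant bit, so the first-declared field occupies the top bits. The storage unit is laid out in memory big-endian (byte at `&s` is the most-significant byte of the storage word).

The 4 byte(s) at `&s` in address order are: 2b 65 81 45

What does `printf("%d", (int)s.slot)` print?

[0]=0x2b [1]=0x65 [2]=0x81 [3]=0x45 (big-endian) → word 0x2b658145
len [11+:21] = (word>>11) & 0x1fffff = 355504
slot [0+:11] = (word>>0) & 0x7ff = 325  ←
slot signed 11b, MSB=0: value = 325

325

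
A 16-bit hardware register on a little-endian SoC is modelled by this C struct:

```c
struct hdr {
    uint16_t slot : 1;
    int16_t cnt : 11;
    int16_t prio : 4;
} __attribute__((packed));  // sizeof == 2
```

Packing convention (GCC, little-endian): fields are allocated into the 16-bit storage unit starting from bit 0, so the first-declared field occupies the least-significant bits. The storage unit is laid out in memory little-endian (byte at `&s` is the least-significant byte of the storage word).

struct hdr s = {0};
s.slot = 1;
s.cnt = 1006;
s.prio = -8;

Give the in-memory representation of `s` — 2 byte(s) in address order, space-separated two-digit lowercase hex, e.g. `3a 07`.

[0+:1] slot=1 & 0x1 = 0x1; word=0x0001
[1+:11] cnt=1006 & 0x7ff = 0x3ee; word=0x07dd
[12+:4] prio=-8 & 0xf = 0x8; word=0x87dd
word = 0x87dd → little-endian bytes:
  [0]=0xdd  [1]=0x87

dd 87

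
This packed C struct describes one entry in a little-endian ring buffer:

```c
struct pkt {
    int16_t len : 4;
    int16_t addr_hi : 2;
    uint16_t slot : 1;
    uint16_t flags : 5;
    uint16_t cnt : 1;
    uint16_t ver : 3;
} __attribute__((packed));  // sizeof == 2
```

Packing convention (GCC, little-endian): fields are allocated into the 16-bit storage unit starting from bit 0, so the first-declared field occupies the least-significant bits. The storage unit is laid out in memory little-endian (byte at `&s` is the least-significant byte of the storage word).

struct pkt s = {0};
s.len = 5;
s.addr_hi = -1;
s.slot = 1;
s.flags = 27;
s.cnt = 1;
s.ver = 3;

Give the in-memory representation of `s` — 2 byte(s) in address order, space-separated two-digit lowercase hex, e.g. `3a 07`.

f5 7d

[0+:4] len=5 & 0xf = 0x5; word=0x0005
[4+:2] addr_hi=-1 & 0x3 = 0x3; word=0x0035
[6+:1] slot=1 & 0x1 = 0x1; word=0x0075
[7+:5] flags=27 & 0x1f = 0x1b; word=0x0df5
[12+:1] cnt=1 & 0x1 = 0x1; word=0x1df5
[13+:3] ver=3 & 0x7 = 0x3; word=0x7df5
word = 0x7df5 → little-endian bytes:
  [0]=0xf5  [1]=0x7d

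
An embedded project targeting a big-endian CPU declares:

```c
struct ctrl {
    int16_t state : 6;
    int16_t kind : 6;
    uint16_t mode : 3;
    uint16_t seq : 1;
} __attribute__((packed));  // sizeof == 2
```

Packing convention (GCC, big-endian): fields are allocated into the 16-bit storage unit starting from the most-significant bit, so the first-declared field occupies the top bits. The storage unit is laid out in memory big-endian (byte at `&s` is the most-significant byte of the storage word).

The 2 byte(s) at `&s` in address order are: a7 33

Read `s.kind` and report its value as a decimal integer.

[0]=0xa7 [1]=0x33 (big-endian) → word 0xa733
state [10+:6] = (word>>10) & 0x3f = 41
kind [4+:6] = (word>>4) & 0x3f = 51  ←
mode [1+:3] = (word>>1) & 0x7 = 1
seq [0+:1] = (word>>0) & 0x1 = 1
kind signed 6b, MSB=1: 51 - 64 = -13

-13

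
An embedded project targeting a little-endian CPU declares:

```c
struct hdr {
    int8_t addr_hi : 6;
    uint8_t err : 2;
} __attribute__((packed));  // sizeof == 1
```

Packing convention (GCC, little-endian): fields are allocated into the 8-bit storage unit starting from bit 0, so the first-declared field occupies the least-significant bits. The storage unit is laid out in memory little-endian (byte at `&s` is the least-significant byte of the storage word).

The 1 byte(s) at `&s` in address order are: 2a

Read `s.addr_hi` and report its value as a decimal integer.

-22

[0]=0x2a (little-endian) → word 0x2a
addr_hi:6 @ bit 0 → (0x2a>>0)&0x3f = 0x2a  ←
err:2 @ bit 6 → (0x2a>>6)&0x3 = 0x0
addr_hi signed 6b, MSB=1: 42 - 64 = -22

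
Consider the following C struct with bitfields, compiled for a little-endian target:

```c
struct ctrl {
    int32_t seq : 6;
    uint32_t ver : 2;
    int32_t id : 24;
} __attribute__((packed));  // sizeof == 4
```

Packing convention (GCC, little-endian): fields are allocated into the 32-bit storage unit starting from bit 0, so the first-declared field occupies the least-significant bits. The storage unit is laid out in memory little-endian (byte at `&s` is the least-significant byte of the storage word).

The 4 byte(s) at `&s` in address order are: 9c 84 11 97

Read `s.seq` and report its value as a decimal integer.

[0]=0x9c [1]=0x84 [2]=0x11 [3]=0x97 (little-endian) → word 0x9711849c
seq:6 @ bit 0 → (0x9711849c>>0)&0x3f = 0x1c  ←
ver:2 @ bit 6 → (0x9711849c>>6)&0x3 = 0x2
id:24 @ bit 8 → (0x9711849c>>8)&0xffffff = 0x971184
seq signed 6b, MSB=0: value = 28

28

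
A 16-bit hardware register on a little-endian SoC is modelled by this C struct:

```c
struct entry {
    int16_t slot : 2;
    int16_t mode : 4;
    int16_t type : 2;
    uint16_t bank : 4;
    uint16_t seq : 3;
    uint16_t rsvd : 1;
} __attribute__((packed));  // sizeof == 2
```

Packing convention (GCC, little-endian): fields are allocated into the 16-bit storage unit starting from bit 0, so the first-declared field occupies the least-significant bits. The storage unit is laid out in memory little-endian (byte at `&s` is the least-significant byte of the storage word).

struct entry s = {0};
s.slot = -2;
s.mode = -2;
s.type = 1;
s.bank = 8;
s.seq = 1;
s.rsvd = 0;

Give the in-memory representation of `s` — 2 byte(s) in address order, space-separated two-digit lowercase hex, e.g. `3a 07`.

slot:2 = -2 → 0x2 << 0 → word 0x0002
mode:4 = -2 → 0xe << 2 → word 0x003a
type:2 = 1 → 0x1 << 6 → word 0x007a
bank:4 = 8 → 0x8 << 8 → word 0x087a
seq:3 = 1 → 0x1 << 12 → word 0x187a
rsvd:1 = 0 → 0x0 << 15 → word 0x187a
word = 0x187a → little-endian bytes:
  [0]=0x7a  [1]=0x18

7a 18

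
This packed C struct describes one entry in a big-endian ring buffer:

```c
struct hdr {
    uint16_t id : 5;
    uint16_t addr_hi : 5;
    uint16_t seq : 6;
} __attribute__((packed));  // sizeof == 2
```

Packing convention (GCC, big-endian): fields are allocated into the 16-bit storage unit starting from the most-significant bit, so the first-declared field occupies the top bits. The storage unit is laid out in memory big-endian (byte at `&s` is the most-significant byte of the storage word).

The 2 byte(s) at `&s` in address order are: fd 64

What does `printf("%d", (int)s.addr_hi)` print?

21

[0]=0xfd [1]=0x64 (big-endian) → word 0xfd64
id:5 @ bit 11 → (0xfd64>>11)&0x1f = 0x1f
addr_hi:5 @ bit 6 → (0xfd64>>6)&0x1f = 0x15  ←
seq:6 @ bit 0 → (0xfd64>>0)&0x3f = 0x24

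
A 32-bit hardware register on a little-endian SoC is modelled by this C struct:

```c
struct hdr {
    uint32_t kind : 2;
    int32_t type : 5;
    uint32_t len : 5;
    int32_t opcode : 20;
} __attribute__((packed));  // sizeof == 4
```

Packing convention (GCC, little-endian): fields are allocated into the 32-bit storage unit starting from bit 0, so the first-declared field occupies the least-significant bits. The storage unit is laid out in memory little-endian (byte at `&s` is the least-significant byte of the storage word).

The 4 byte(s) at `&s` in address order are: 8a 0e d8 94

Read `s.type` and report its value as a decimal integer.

[0]=0x8a [1]=0x0e [2]=0xd8 [3]=0x94 (little-endian) → word 0x94d80e8a
kind [0+:2] = (word>>0) & 0x3 = 2
type [2+:5] = (word>>2) & 0x1f = 2  ←
len [7+:5] = (word>>7) & 0x1f = 29
opcode [12+:20] = (word>>12) & 0xfffff = 609664
type signed 5b, MSB=0: value = 2

2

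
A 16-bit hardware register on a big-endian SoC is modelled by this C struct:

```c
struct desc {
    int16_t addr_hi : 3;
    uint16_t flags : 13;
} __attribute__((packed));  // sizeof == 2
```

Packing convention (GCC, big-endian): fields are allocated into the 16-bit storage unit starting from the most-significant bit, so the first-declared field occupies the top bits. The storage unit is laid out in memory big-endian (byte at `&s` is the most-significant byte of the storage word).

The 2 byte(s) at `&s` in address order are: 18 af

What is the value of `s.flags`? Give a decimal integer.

[0]=0x18 [1]=0xaf (big-endian) → word 0x18af
addr_hi [13+:3] = (word>>13) & 0x7 = 0
flags [0+:13] = (word>>0) & 0x1fff = 6319  ←

6319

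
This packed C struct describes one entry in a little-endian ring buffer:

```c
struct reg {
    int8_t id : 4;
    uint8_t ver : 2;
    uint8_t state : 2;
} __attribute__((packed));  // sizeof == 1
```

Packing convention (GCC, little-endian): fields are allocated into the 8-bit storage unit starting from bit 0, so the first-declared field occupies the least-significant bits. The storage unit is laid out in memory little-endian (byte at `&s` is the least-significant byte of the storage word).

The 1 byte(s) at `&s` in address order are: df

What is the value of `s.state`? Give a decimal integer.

[0]=0xdf (little-endian) → word 0xdf
id:4 @ bit 0 → (0xdf>>0)&0xf = 0xf
ver:2 @ bit 4 → (0xdf>>4)&0x3 = 0x1
state:2 @ bit 6 → (0xdf>>6)&0x3 = 0x3  ←

3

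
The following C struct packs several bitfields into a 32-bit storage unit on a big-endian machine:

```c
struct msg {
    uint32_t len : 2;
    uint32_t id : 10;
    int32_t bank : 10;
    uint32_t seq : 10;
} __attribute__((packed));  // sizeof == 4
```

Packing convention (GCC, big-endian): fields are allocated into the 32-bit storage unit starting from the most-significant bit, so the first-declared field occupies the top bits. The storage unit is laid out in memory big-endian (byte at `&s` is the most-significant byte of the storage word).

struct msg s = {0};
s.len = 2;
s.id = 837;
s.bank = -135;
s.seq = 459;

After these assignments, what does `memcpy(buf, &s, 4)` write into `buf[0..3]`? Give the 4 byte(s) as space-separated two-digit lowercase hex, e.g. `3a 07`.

len:2 = 2 → 0x2 << 30 → word 0x80000000
id:10 = 837 → 0x345 << 20 → word 0xb4500000
bank:10 = -135 → 0x379 << 10 → word 0xb45de400
seq:10 = 459 → 0x1cb << 0 → word 0xb45de5cb
word = 0xb45de5cb → big-endian bytes:
  [0]=0xb4  [1]=0x5d  [2]=0xe5  [3]=0xcb

b4 5d e5 cb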